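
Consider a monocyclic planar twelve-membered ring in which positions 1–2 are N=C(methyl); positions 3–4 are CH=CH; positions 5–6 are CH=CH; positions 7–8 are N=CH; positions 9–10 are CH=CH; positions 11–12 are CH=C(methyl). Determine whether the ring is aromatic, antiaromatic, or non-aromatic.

Antiaromatic

Every ring atom contributes a p orbital perpendicular to the ring (each doubly-bonded ring atom is sp² with one p-orbital electron; each sp² =N– keeps its lone pair in-plane and puts one electron into the π system), so the π system is cyclic and fully conjugated.
Tallying contributions gives 6 × 2 = 12 from the 6 double-bond units.
A 4n π count (12, n = 3) in a planar conjugated ring means antiaromatic.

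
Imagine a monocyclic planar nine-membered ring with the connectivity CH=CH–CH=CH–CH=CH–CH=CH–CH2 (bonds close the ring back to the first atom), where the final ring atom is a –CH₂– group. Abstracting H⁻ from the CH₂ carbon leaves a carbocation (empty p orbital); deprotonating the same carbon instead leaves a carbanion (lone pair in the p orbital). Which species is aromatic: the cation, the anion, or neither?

Once that carbon is sp², every ring atom has a p orbital and both ions are fully conjugated.
Cation: 4 × 2 + 0 = 8 π electrons → 4(2), antiaromatic.
Anion: 4 × 2 + 2 = 10 π electrons → 4(2)+2, aromatic.

The anion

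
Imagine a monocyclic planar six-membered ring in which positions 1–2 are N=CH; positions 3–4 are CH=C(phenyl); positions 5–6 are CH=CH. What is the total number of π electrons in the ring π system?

All ring atoms are sp² and supply a p orbital to the ring (the double-bond atoms are sp², each contributing one p electron; each sp² =N– keeps its lone pair in-plane and puts one electron into the π system); the conjugation is uninterrupted.
Tallying contributions gives 3 × 2 = 6 from the 3 double-bond units.

6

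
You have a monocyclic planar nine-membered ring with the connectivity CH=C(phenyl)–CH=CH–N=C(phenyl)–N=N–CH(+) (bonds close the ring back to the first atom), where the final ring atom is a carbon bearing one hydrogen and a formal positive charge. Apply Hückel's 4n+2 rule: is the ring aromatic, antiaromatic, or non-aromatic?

Antiaromatic

Check conjugation: each doubly-bonded ring atom is sp² with one p-orbital electron; each =N– nitrogen is pyridine-type (lone pair in the sp² plane, one electron in the p orbital); the carbocation has an empty p orbital — every position has a p orbital, so the cyclic π system is continuous.
π-electron count: 4 × 2 = 8 from the double-bond units + 0 from the CH(+) atom = 8.
8 is a 4n count (n = 2), so the planar conjugated ring is antiaromatic.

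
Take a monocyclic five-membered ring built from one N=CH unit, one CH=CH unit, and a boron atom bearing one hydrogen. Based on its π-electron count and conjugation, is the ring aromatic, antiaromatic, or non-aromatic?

The p orbitals form a continuous loop: every atom in a ring double bond is sp² and brings one electron to the p orbital; each =N– nitrogen is pyridine-type (lone pair in the sp² plane, one electron in the p orbital); the boron has an empty p orbital. The ring is fully conjugated.
Adding the contributions, 2 × 2 = 4 from the double-bond units + 0 from the BH atom = 4.
A 4n π count (4, n = 1) in a planar conjugated ring means antiaromatic.

Antiaromatic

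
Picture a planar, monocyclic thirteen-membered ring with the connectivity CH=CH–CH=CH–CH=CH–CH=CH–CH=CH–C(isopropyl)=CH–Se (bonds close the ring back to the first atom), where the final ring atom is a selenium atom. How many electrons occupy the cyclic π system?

Every ring atom contributes a p orbital perpendicular to the ring (the double-bond atoms are sp², each contributing one p electron; the selenium donates one lone pair from its p orbital), so the π system is cyclic and fully conjugated.
Adding the contributions, 6 × 2 = 12 from the double-bond units + 2 from the Se atom = 14.

14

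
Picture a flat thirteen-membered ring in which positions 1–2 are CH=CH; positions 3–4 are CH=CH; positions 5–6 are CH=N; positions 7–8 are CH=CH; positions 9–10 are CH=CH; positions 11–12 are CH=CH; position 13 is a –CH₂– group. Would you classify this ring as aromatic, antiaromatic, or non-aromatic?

The CH2 carbon is saturated: the tetrahedral CH₂ carbon is sp³ and has no p orbital in the ring π system. Conjugation is not continuous around the ring.
Broken conjugation rules out both aromaticity and antiaromaticity.

Non-aromatic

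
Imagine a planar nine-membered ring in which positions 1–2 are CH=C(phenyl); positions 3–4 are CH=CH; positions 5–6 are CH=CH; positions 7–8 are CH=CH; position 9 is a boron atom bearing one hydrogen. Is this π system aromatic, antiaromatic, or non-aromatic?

Antiaromatic

Check conjugation: every atom in a ring double bond is sp² and brings one electron to the p orbital; the boron has an empty p orbital — every position has a p orbital, so the cyclic π system is continuous.
Adding the contributions, 4 × 2 = 8 from the double-bond units + 0 from the BH atom = 8.
With 8 = 4·2 π electrons, Hückel's rule classifies the planar ring as antiaromatic.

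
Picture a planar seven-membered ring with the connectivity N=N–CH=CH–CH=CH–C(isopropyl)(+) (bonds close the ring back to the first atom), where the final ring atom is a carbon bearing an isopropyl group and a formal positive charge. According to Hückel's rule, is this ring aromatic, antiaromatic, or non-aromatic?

Aromatic

All ring atoms are sp² and supply a p orbital to the ring (every atom in a ring double bond is sp² and brings one electron to the p orbital; each =N– nitrogen is pyridine-type (lone pair in the sp² plane, one electron in the p orbital); the carbocation has an empty p orbital); the conjugation is uninterrupted.
Tallying contributions gives 3 × 2 = 6 from the double-bond units + 0 from the C(isopropyl)(+) atom = 6.
With 6 π electrons (n = 1), the Hückel 4n+2 condition holds.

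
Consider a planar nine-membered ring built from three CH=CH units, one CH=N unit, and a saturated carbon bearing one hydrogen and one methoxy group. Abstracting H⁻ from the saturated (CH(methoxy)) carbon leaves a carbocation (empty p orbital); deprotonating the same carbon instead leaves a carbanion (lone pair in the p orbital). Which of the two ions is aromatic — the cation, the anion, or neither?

The anion

In either ion the ring is fully conjugated: every atom, including the new sp² carbon, supplies a p orbital.
Cation: 4 × 2 + 0 = 8 π electrons → 4(2), antiaromatic.
Anion: 4 × 2 + 2 = 10 π electrons → 4(2)+2, aromatic.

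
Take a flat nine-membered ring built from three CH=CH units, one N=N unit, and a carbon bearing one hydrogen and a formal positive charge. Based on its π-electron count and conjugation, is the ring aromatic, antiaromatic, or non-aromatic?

Every ring atom contributes a p orbital perpendicular to the ring (each doubly-bonded ring atom is sp² with one p-orbital electron; the doubly-bonded nitrogens are pyridine-type — their lone pairs lie in the ring plane, leaving one electron in the p orbital; the carbocation has an empty p orbital), so the π system is cyclic and fully conjugated.
π-electron count: 4 × 2 = 8 from the double-bond units + 0 from the CH(+) atom = 8.
With 8 = 4·2 π electrons, Hückel's rule classifies the planar ring as antiaromatic.

Antiaromatic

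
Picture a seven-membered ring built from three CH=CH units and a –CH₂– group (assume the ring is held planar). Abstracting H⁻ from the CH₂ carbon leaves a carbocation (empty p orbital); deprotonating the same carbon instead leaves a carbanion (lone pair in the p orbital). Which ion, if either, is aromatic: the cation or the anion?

The cation

In either ion the ring is fully conjugated: every atom, including the new sp² carbon, supplies a p orbital.
Cation: 3 × 2 + 0 = 6 π electrons → 4(1)+2, aromatic.
Anion: 3 × 2 + 2 = 8 π electrons → 4(2), antiaromatic.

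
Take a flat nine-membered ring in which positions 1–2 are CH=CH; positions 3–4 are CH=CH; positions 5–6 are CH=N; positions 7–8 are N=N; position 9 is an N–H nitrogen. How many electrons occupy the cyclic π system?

All ring atoms are sp² and supply a p orbital to the ring (the double-bond atoms are sp², each contributing one p electron; each sp² =N– keeps its lone pair in-plane and puts one electron into the π system; the pyrrole-type nitrogen donates its lone pair from the p orbital); the conjugation is uninterrupted.
Tallying contributions gives 4 × 2 = 8 from the double-bond units + 2 from the NH atom = 10.

10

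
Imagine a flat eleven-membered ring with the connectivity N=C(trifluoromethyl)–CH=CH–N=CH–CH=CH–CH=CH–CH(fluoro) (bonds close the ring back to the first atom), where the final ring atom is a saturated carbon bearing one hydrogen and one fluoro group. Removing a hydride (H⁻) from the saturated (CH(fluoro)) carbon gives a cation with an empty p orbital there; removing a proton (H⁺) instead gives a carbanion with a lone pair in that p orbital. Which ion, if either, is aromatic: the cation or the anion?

Both ions have a continuous loop of p orbitals — each ring atom is sp².
Cation: 5 × 2 + 0 = 10 π electrons → 4(2)+2, aromatic.
Anion: 5 × 2 + 2 = 12 π electrons → 4(3), antiaromatic.

The cation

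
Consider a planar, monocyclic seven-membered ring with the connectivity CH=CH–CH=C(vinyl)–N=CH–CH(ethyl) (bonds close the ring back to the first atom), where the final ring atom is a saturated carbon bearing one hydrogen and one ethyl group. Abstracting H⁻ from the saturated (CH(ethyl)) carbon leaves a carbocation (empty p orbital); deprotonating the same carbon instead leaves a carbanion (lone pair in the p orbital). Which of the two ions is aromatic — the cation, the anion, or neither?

Both ions have a continuous loop of p orbitals — each ring atom is sp².
Cation: 3 × 2 + 0 = 6 π electrons → 4(1)+2, aromatic.
Anion: 3 × 2 + 2 = 8 π electrons → 4(2), antiaromatic.

The cation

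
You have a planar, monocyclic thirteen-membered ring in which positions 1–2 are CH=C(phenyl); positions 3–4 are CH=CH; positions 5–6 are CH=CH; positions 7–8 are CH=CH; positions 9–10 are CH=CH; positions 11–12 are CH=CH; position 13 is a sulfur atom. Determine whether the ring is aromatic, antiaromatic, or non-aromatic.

The p orbitals form a continuous loop: each doubly-bonded ring atom is sp² with one p-orbital electron; the sulfur donates one lone pair from its p orbital. The ring is fully conjugated.
Counting π electrons: 6 × 2 = 12 from the double-bond units + 2 from the S atom = 14.
With 14 π electrons (n = 3), the Hückel 4n+2 condition holds.

Aromatic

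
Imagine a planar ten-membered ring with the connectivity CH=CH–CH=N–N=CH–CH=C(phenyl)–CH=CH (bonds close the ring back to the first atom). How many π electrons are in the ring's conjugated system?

Every ring atom contributes a p orbital perpendicular to the ring (each doubly-bonded ring atom is sp² with one p-orbital electron; the doubly-bonded nitrogens are pyridine-type — their lone pairs lie in the ring plane, leaving one electron in the p orbital), so the π system is cyclic and fully conjugated.
Counting π electrons: 5 × 2 = 10 from the 5 double-bond units.

10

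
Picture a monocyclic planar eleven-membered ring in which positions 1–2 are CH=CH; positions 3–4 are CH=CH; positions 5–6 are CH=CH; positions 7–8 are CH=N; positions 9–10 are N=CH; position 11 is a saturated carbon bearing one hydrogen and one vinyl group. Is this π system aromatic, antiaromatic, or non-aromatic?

The CH(vinyl) position has four σ bonds — that saturated carbon is sp³ and has no p orbital in the ring π system — so the cyclic conjugation is interrupted.
A ring that is not fully conjugated cannot be aromatic or antiaromatic regardless of its π-electron count.

Non-aromatic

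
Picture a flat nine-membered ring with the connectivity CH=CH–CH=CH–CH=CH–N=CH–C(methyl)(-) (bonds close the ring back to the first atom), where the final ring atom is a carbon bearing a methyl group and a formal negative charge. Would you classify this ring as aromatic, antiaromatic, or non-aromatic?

Aromatic

Check conjugation: the double-bond atoms are sp², each contributing one p electron; each sp² =N– keeps its lone pair in-plane and puts one electron into the π system; the carbanion's lone pair occupies the p orbital — every position has a p orbital, so the cyclic π system is continuous.
Tallying contributions gives 4 × 2 = 8 from the double-bond units + 2 from the C(methyl)(-) atom = 10.
With 10 π electrons (n = 2), the Hückel 4n+2 condition holds.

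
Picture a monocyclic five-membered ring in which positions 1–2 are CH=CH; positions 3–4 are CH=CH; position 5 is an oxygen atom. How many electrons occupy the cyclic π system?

6

Every ring atom contributes a p orbital perpendicular to the ring (the double-bond atoms are sp², each contributing one p electron; the oxygen donates one lone pair from its p orbital), so the π system is cyclic and fully conjugated.
π-electron count: 2 × 2 = 4 from the double-bond units + 2 from the O atom = 6.
(This ring is furan.)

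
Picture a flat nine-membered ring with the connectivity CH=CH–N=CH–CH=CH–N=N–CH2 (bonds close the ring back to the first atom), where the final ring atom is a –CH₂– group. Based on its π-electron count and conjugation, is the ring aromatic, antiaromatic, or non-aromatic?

The CH2 position has four σ bonds — the tetrahedral CH₂ carbon is sp³ and has no p orbital in the ring π system — so the cyclic conjugation is interrupted.
Without a continuous loop of overlapping p orbitals the Hückel electron count never comes into play.

Non-aromatic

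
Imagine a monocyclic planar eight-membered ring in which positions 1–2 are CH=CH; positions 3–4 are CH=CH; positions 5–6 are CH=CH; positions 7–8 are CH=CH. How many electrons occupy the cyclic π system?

8

Every ring atom contributes a p orbital perpendicular to the ring (each doubly-bonded ring atom is sp² with one p-orbital electron), so the π system is cyclic and fully conjugated.
Counting π electrons: 4 × 2 = 8 from the 4 double-bond units.
(This ring is cyclooctatetraene.)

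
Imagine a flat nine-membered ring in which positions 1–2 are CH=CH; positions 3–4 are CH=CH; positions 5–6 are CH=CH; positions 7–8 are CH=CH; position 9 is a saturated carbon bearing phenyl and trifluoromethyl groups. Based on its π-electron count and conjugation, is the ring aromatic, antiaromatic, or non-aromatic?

Non-aromatic

The C(phenyl)(trifluoromethyl) position has four σ bonds — that saturated carbon is sp³ and has no p orbital in the ring π system — so the cyclic conjugation is interrupted.
Broken conjugation rules out both aromaticity and antiaromaticity.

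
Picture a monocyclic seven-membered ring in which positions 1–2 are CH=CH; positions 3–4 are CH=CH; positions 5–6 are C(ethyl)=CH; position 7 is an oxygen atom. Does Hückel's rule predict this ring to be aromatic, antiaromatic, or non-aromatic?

Antiaromatic

All ring atoms are sp² and supply a p orbital to the ring (each doubly-bonded ring atom is sp² with one p-orbital electron; the oxygen donates one lone pair from its p orbital); the conjugation is uninterrupted.
Counting π electrons: 3 × 2 = 6 from the double-bond units + 2 from the O atom = 8.
8 = 4(2); a planar, fully conjugated 4n system is antiaromatic.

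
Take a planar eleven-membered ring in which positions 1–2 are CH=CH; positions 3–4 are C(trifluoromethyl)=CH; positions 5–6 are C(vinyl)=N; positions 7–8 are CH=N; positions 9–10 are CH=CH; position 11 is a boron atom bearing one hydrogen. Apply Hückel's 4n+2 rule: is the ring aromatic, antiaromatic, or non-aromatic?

Check conjugation: the double-bond atoms are sp², each contributing one p electron; each =N– nitrogen is pyridine-type (lone pair in the sp² plane, one electron in the p orbital); the boron has an empty p orbital — every position has a p orbital, so the cyclic π system is continuous.
Adding the contributions, 5 × 2 = 10 from the double-bond units + 0 from the BH atom = 10.
Since 10 = 4·2 + 2, the ring meets the 4n+2 criterion.

Aromatic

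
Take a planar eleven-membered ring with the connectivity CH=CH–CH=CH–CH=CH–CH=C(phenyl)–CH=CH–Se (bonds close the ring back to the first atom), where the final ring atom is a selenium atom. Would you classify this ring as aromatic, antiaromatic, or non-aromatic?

Antiaromatic

The p orbitals form a continuous loop: the double-bond atoms are sp², each contributing one p electron; the selenium donates one lone pair from its p orbital. The ring is fully conjugated.
π-electron count: 5 × 2 = 10 from the double-bond units + 2 from the Se atom = 12.
12 = 4(3); a planar, fully conjugated 4n system is antiaromatic.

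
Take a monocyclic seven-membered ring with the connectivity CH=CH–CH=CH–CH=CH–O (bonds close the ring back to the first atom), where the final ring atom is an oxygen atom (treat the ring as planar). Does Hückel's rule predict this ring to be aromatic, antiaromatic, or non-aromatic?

All ring atoms are sp² and supply a p orbital to the ring (each doubly-bonded ring atom is sp² with one p-orbital electron; the oxygen donates one lone pair from its p orbital); the conjugation is uninterrupted.
Counting π electrons: 3 × 2 = 6 from the double-bond units + 2 from the O atom = 8.
8 = 4(2); a planar, fully conjugated 4n system is antiaromatic.

Antiaromatic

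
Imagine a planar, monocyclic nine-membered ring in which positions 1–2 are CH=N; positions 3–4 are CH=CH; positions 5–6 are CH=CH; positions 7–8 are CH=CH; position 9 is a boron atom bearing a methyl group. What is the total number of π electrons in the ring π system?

8

The p orbitals form a continuous loop: every atom in a ring double bond is sp² and brings one electron to the p orbital; each sp² =N– keeps its lone pair in-plane and puts one electron into the π system; the boron has an empty p orbital. The ring is fully conjugated.
Adding the contributions, 4 × 2 = 8 from the double-bond units + 0 from the B(methyl) atom = 8.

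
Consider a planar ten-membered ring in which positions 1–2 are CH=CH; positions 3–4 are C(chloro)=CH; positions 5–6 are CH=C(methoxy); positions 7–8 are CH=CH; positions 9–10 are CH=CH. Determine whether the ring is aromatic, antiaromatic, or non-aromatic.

The p orbitals form a continuous loop: each doubly-bonded ring atom is sp² with one p-orbital electron. The ring is fully conjugated.
Adding the contributions, 5 × 2 = 10 from the 5 double-bond units.
That gives a 4n+2 count (10, n = 2).

Aromatic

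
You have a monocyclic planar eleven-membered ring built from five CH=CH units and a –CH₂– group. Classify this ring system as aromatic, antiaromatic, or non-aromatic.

Because the tetrahedral CH₂ carbon is sp³ and has no p orbital in the ring π system at the CH2 position, the π system cannot extend all the way around the ring.
Without a continuous loop of overlapping p orbitals the Hückel electron count never comes into play.

Non-aromatic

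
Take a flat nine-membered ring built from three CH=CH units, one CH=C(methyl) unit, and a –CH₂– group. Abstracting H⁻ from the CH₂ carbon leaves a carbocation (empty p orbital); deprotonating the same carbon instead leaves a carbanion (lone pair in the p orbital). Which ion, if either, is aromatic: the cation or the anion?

Both ions have a continuous loop of p orbitals — each ring atom is sp².
Cation: 4 × 2 + 0 = 8 π electrons → 4(2), antiaromatic.
Anion: 4 × 2 + 2 = 10 π electrons → 4(2)+2, aromatic.

The anion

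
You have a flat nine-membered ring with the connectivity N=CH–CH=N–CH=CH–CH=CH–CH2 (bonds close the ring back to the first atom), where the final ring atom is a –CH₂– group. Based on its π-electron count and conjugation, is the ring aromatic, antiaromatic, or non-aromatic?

At the CH2 position, the tetrahedral CH₂ carbon is sp³ and has no p orbital in the ring π system; the ring's p-orbital overlap is broken there.
Without a continuous loop of overlapping p orbitals the Hückel electron count never comes into play.

Non-aromatic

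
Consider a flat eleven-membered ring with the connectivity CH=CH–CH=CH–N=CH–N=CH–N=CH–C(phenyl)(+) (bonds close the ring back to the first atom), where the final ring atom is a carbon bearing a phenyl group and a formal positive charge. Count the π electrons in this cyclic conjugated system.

Every ring atom contributes a p orbital perpendicular to the ring (each doubly-bonded ring atom is sp² with one p-orbital electron; each sp² =N– keeps its lone pair in-plane and puts one electron into the π system; the carbocation has an empty p orbital), so the π system is cyclic and fully conjugated.
π-electron count: 5 × 2 = 10 from the double-bond units + 0 from the C(phenyl)(+) atom = 10.

10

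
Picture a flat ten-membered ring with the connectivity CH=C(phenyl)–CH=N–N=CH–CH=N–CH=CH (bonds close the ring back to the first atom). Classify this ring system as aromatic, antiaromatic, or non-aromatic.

The p orbitals form a continuous loop: each doubly-bonded ring atom is sp² with one p-orbital electron; each sp² =N– keeps its lone pair in-plane and puts one electron into the π system. The ring is fully conjugated.
Counting π electrons: 5 × 2 = 10 from the 5 double-bond units.
With 10 π electrons (n = 2), the Hückel 4n+2 condition holds.

Aromatic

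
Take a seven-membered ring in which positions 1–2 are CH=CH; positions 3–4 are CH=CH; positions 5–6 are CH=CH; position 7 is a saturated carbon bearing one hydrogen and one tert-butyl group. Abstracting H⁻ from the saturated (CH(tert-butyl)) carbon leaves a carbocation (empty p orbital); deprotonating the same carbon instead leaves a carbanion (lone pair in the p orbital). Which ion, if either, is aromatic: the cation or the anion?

The cation

In both ions every ring atom is sp² and contributes a p orbital, so both rings are fully conjugated.
Cation: 3 × 2 + 0 = 6 π electrons → 4(1)+2, aromatic.
Anion: 3 × 2 + 2 = 8 π electrons → 4(2), antiaromatic.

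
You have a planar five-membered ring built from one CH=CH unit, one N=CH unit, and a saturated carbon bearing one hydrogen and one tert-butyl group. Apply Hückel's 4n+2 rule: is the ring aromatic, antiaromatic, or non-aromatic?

Non-aromatic

At the CH(tert-butyl) position, that saturated carbon is sp³ and has no p orbital in the ring π system; the ring's p-orbital overlap is broken there.
Broken conjugation rules out both aromaticity and antiaromaticity.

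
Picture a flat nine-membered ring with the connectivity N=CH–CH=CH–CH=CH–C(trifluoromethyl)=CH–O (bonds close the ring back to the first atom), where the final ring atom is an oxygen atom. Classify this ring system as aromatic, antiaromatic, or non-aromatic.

All ring atoms are sp² and supply a p orbital to the ring (every atom in a ring double bond is sp² and brings one electron to the p orbital; each =N– nitrogen is pyridine-type (lone pair in the sp² plane, one electron in the p orbital); the oxygen donates one lone pair from its p orbital); the conjugation is uninterrupted.
π-electron count: 4 × 2 = 8 from the double-bond units + 2 from the O atom = 10.
10 = 4(2) + 2, which satisfies Hückel's 4n+2 rule.

Aromatic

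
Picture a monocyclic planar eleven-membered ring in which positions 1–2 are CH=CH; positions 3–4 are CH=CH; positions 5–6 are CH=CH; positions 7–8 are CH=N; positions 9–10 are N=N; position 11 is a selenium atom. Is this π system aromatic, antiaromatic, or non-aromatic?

Antiaromatic

All ring atoms are sp² and supply a p orbital to the ring (every atom in a ring double bond is sp² and brings one electron to the p orbital; each sp² =N– keeps its lone pair in-plane and puts one electron into the π system; the selenium donates one lone pair from its p orbital); the conjugation is uninterrupted.
Counting π electrons: 5 × 2 = 10 from the double-bond units + 2 from the Se atom = 12.
With 12 = 4·3 π electrons, Hückel's rule classifies the planar ring as antiaromatic.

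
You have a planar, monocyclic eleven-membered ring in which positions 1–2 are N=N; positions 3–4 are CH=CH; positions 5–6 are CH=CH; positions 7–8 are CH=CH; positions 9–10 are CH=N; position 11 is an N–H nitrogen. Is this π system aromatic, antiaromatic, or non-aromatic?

Antiaromatic

Every ring atom contributes a p orbital perpendicular to the ring (the double-bond atoms are sp², each contributing one p electron; each =N– nitrogen is pyridine-type (lone pair in the sp² plane, one electron in the p orbital); the pyrrole-type nitrogen donates its lone pair from the p orbital), so the π system is cyclic and fully conjugated.
π-electron count: 5 × 2 = 10 from the double-bond units + 2 from the NH atom = 12.
With 12 = 4·3 π electrons, Hückel's rule classifies the planar ring as antiaromatic.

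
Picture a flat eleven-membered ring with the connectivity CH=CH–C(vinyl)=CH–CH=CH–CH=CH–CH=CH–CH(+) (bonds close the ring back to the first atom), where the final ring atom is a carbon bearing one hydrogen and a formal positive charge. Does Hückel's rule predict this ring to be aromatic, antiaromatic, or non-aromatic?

Aromatic

The p orbitals form a continuous loop: the double-bond atoms are sp², each contributing one p electron; the carbocation has an empty p orbital. The ring is fully conjugated.
Adding the contributions, 5 × 2 = 10 from the double-bond units + 0 from the CH(+) atom = 10.
Since 10 = 4·2 + 2, the ring meets the 4n+2 criterion.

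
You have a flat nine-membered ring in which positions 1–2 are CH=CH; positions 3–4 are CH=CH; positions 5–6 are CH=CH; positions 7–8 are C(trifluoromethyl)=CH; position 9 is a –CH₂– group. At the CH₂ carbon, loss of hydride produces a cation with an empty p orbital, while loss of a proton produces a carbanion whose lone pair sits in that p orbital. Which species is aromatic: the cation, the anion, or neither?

The anion

In either ion the ring is fully conjugated: every atom, including the new sp² carbon, supplies a p orbital.
Cation: 4 × 2 + 0 = 8 π electrons → 4(2), antiaromatic.
Anion: 4 × 2 + 2 = 10 π electrons → 4(2)+2, aromatic.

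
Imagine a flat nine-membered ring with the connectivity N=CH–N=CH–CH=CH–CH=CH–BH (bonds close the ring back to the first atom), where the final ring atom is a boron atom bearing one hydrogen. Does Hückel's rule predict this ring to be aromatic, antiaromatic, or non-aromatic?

Every ring atom contributes a p orbital perpendicular to the ring (each doubly-bonded ring atom is sp² with one p-orbital electron; each =N– nitrogen is pyridine-type (lone pair in the sp² plane, one electron in the p orbital); the boron has an empty p orbital), so the π system is cyclic and fully conjugated.
Adding the contributions, 4 × 2 = 8 from the double-bond units + 0 from the BH atom = 8.
8 is a 4n count (n = 2), so the planar conjugated ring is antiaromatic.

Antiaromatic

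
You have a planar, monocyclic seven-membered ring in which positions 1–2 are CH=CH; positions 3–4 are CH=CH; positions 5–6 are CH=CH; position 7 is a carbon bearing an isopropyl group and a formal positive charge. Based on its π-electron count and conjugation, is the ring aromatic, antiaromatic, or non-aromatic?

Every ring atom contributes a p orbital perpendicular to the ring (each doubly-bonded ring atom is sp² with one p-orbital electron; the carbocation has an empty p orbital), so the π system is cyclic and fully conjugated.
Counting π electrons: 3 × 2 = 6 from the double-bond units + 0 from the C(isopropyl)(+) atom = 6.
6 = 4(1) + 2, which satisfies Hückel's 4n+2 rule.

Aromatic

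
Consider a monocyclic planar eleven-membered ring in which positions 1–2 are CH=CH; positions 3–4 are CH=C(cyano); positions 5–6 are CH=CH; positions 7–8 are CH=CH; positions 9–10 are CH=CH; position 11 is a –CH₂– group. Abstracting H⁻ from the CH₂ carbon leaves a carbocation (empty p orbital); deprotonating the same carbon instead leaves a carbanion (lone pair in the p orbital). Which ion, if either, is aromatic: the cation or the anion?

The cation

In either ion the ring is fully conjugated: every atom, including the new sp² carbon, supplies a p orbital.
Cation: 5 × 2 + 0 = 10 π electrons → 4(2)+2, aromatic.
Anion: 5 × 2 + 2 = 12 π electrons → 4(3), antiaromatic.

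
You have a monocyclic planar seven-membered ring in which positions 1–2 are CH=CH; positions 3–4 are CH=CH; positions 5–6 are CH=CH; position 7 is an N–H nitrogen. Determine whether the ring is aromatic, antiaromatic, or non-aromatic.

Antiaromatic

Check conjugation: each doubly-bonded ring atom is sp² with one p-orbital electron; the pyrrole-type nitrogen donates its lone pair from the p orbital — every position has a p orbital, so the cyclic π system is continuous.
Counting π electrons: 3 × 2 = 6 from the double-bond units + 2 from the NH atom = 8.
A 4n π count (8, n = 2) in a planar conjugated ring means antiaromatic.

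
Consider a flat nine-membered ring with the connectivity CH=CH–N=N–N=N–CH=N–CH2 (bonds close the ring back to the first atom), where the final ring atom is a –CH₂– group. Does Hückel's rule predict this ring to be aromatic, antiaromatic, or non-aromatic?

The CH2 carbon is saturated: the tetrahedral CH₂ carbon is sp³ and has no p orbital in the ring π system. Conjugation is not continuous around the ring.
Broken conjugation rules out both aromaticity and antiaromaticity.

Non-aromatic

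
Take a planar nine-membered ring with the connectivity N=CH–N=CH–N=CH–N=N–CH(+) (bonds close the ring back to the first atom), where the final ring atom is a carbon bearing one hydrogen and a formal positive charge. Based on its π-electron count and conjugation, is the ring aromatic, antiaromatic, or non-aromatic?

Antiaromatic

Check conjugation: every atom in a ring double bond is sp² and brings one electron to the p orbital; each =N– nitrogen is pyridine-type (lone pair in the sp² plane, one electron in the p orbital); the carbocation has an empty p orbital — every position has a p orbital, so the cyclic π system is continuous.
π-electron count: 4 × 2 = 8 from the double-bond units + 0 from the CH(+) atom = 8.
8 is a 4n count (n = 2), so the planar conjugated ring is antiaromatic.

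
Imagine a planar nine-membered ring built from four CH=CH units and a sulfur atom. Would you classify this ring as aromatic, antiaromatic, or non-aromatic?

Aromatic

All ring atoms are sp² and supply a p orbital to the ring (every atom in a ring double bond is sp² and brings one electron to the p orbital; the sulfur donates one lone pair from its p orbital); the conjugation is uninterrupted.
π-electron count: 4 × 2 = 8 from the double-bond units + 2 from the S atom = 10.
Since 10 = 4·2 + 2, the ring meets the 4n+2 criterion.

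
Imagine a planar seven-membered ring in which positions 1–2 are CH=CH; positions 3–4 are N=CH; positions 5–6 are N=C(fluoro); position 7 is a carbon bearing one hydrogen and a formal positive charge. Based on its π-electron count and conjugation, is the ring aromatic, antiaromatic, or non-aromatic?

Aromatic

Every ring atom contributes a p orbital perpendicular to the ring (each doubly-bonded ring atom is sp² with one p-orbital electron; each sp² =N– keeps its lone pair in-plane and puts one electron into the π system; the carbocation has an empty p orbital), so the π system is cyclic and fully conjugated.
π-electron count: 3 × 2 = 6 from the double-bond units + 0 from the CH(+) atom = 6.
With 6 π electrons (n = 1), the Hückel 4n+2 condition holds.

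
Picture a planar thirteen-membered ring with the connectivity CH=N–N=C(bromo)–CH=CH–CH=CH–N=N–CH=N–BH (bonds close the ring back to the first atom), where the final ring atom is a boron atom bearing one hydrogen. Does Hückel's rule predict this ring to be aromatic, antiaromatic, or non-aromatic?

The p orbitals form a continuous loop: every atom in a ring double bond is sp² and brings one electron to the p orbital; each =N– nitrogen is pyridine-type (lone pair in the sp² plane, one electron in the p orbital); the boron has an empty p orbital. The ring is fully conjugated.
Adding the contributions, 6 × 2 = 12 from the double-bond units + 0 from the BH atom = 12.
12 is a 4n count (n = 3), so the planar conjugated ring is antiaromatic.

Antiaromatic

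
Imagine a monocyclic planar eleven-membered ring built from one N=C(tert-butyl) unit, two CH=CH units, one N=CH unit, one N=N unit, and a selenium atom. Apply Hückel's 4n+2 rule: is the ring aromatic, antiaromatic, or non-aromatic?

All ring atoms are sp² and supply a p orbital to the ring (every atom in a ring double bond is sp² and brings one electron to the p orbital; each =N– nitrogen is pyridine-type (lone pair in the sp² plane, one electron in the p orbital); the selenium donates one lone pair from its p orbital); the conjugation is uninterrupted.
Counting π electrons: 5 × 2 = 10 from the double-bond units + 2 from the Se atom = 12.
12 is a 4n count (n = 3), so the planar conjugated ring is antiaromatic.

Antiaromatic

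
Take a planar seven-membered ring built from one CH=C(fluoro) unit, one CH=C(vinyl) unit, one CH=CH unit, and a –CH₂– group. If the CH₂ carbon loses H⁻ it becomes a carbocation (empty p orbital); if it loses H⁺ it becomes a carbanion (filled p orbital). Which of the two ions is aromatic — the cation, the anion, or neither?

In either ion the ring is fully conjugated: every atom, including the new sp² carbon, supplies a p orbital.
Cation: 3 × 2 + 0 = 6 π electrons → 4(1)+2, aromatic.
Anion: 3 × 2 + 2 = 8 π electrons → 4(2), antiaromatic.

The cation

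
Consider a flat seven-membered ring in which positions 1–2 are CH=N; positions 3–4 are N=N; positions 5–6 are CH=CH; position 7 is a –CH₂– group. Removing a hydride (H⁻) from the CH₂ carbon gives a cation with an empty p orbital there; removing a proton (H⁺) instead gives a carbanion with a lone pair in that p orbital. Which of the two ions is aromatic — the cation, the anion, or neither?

The cation

Once that carbon is sp², every ring atom has a p orbital and both ions are fully conjugated.
Cation: 3 × 2 + 0 = 6 π electrons → 4(1)+2, aromatic.
Anion: 3 × 2 + 2 = 8 π electrons → 4(2), antiaromatic.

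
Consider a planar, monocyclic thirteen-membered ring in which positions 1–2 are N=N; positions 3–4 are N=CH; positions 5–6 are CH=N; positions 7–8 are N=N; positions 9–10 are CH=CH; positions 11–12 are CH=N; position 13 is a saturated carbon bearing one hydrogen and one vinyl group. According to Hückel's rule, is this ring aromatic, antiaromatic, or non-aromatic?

Because that saturated carbon is sp³ and has no p orbital in the ring π system at the CH(vinyl) position, the π system cannot extend all the way around the ring.
Without a continuous loop of overlapping p orbitals the Hückel electron count never comes into play.

Non-aromatic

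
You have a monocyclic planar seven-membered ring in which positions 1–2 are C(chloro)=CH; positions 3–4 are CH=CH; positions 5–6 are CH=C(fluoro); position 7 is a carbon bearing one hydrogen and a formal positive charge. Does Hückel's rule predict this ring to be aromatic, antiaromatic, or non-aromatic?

Aromatic

Every ring atom contributes a p orbital perpendicular to the ring (the double-bond atoms are sp², each contributing one p electron; the carbocation has an empty p orbital), so the π system is cyclic and fully conjugated.
Tallying contributions gives 3 × 2 = 6 from the double-bond units + 0 from the CH(+) atom = 6.
That gives a 4n+2 count (6, n = 1).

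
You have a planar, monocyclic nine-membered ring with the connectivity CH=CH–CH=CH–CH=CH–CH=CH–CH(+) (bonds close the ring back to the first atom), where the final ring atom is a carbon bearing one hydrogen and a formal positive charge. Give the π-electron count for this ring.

The p orbitals form a continuous loop: each doubly-bonded ring atom is sp² with one p-orbital electron; the carbocation has an empty p orbital. The ring is fully conjugated.
Tallying contributions gives 4 × 2 = 8 from the double-bond units + 0 from the CH(+) atom = 8.

8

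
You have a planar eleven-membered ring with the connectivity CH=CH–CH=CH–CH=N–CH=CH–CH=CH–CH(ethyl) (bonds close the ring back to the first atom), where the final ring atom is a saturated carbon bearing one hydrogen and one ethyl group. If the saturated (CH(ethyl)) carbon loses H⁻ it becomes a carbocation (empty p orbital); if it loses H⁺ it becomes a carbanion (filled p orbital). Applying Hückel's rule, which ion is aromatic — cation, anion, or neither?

The cation

In both ions every ring atom is sp² and contributes a p orbital, so both rings are fully conjugated.
Cation: 5 × 2 + 0 = 10 π electrons → 4(2)+2, aromatic.
Anion: 5 × 2 + 2 = 12 π electrons → 4(3), antiaromatic.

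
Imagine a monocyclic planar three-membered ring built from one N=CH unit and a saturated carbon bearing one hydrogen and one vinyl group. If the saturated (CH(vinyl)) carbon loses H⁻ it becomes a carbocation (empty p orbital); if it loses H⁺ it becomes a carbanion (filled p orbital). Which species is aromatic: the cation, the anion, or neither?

The cation

In both ions every ring atom is sp² and contributes a p orbital, so both rings are fully conjugated.
Cation: 1 × 2 + 0 = 2 π electrons → 4(0)+2, aromatic.
Anion: 1 × 2 + 2 = 4 π electrons → 4(1), antiaromatic.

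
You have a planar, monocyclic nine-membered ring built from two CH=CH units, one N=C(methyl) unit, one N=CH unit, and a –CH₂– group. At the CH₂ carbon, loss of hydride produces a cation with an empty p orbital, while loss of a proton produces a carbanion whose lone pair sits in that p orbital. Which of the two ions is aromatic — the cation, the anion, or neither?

In both ions every ring atom is sp² and contributes a p orbital, so both rings are fully conjugated.
Cation: 4 × 2 + 0 = 8 π electrons → 4(2), antiaromatic.
Anion: 4 × 2 + 2 = 10 π electrons → 4(2)+2, aromatic.

The anion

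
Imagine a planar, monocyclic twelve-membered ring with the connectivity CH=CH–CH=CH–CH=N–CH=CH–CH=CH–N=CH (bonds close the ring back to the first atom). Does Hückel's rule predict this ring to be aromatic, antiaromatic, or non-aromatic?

Check conjugation: every atom in a ring double bond is sp² and brings one electron to the p orbital; each sp² =N– keeps its lone pair in-plane and puts one electron into the π system — every position has a p orbital, so the cyclic π system is continuous.
Adding the contributions, 6 × 2 = 12 from the 6 double-bond units.
12 = 4(3); a planar, fully conjugated 4n system is antiaromatic.

Antiaromatic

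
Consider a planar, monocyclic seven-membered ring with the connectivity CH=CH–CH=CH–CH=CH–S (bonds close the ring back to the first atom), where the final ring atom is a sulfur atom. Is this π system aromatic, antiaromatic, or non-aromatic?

The p orbitals form a continuous loop: each doubly-bonded ring atom is sp² with one p-orbital electron; the sulfur donates one lone pair from its p orbital. The ring is fully conjugated.
Tallying contributions gives 3 × 2 = 6 from the double-bond units + 2 from the S atom = 8.
With 8 = 4·2 π electrons, Hückel's rule classifies the planar ring as antiaromatic.

Antiaromatic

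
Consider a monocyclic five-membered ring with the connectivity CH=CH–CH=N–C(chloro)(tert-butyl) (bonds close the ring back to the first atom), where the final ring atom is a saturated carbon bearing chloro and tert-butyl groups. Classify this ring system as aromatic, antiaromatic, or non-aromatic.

The C(chloro)(tert-butyl) position has four σ bonds — that saturated carbon is sp³ and has no p orbital in the ring π system — so the cyclic conjugation is interrupted.
Without a continuous loop of overlapping p orbitals the Hückel electron count never comes into play.

Non-aromatic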